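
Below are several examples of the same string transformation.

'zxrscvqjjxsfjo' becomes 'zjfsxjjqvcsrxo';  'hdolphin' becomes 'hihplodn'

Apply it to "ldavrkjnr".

lnjkrvadr

What's happening: swap the first and last characters, then reverse the string.
Working it through for "ldavrkjnr": intermediate "rdavrkjnl", final "lnjkrvadr".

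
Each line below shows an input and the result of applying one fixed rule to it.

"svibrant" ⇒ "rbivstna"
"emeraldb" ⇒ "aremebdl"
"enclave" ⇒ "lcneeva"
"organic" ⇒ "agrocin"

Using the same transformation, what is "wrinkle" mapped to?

nirwelk

Each output is the input with this applied: move the last 3 characters to the front (rotate right by 3), then reverse the string.
Applying both steps to "wrinkle": "klewrin", then "nirwelk".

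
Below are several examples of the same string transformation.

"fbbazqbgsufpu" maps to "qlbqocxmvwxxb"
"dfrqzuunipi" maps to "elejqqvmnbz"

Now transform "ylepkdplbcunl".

hjqyxhlzglahu

The rule is to shift every letter 4 places backward in the alphabet (wrapping around), then reverse the string.
For "ylepkdplbcunl", step one produces "uhalgzlhxyqjh"; step two turns that into "hjqyxhlzglahu".
(Check on "fbbazqbgsufpu": → "bxxwvmxcoqblq" → "qlbqocxmvwxxb" ✓)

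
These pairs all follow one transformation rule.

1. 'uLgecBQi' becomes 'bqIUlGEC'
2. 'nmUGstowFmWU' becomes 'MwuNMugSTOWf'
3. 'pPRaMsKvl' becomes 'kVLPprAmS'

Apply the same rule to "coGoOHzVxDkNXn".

Looking at the pairs, the operation is to move the last 3 characters to the front (rotate right by 3), then flip the case of every letter.
For "coGoOHzVxDkNXn" the result is "nxNCOgOohZvXdK".
(Check on "uLgecBQi": → "BQiuLgec" → "bqIUlGEC" ✓)

nxNCOgOohZvXdK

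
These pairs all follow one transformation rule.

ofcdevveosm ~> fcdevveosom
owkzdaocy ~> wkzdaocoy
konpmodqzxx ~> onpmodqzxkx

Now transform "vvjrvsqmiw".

The rule is to swap the first and last characters, then move the first character to the end.
Applying both steps to "vvjrvsqmiw": "wvjrvsqmiv", then "vjrvsqmivw".

vjrvsqmivw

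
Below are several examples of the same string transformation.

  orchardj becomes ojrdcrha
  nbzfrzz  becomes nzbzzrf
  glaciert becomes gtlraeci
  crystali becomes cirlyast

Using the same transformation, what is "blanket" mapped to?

In each case the input is transformed by: take characters alternately from the front and the back (1st, last, 2nd, 2nd-last, ...).
On "blanket" that produces "btleakn".

btleakn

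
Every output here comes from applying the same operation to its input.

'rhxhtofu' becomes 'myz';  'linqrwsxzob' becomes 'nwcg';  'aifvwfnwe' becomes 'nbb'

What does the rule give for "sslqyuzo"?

xdt

The pattern: shift every letter 5 places forward in the alphabet (wrapping around), then keep one character in every 3, starting at position 2 (positions 2nd, 5th, 8th, ...).
Starting from "sslqyuzo": after the first operation, "xxqvdzet"; after the second, "xdt".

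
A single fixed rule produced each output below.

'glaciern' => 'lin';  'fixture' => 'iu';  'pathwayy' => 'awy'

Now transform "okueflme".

kfe

Looking at the pairs, the operation is to keep one character in every 3, starting at position 2 (positions 2nd, 5th, 8th, ...).
Applying that to "okueflme" gives "kfe".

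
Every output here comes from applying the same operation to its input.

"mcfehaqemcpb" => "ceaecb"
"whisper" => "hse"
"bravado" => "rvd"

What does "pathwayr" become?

Each output is the input with this applied: keep every other character starting from the second (positions 2nd, 4th, 6th, ...).
So "pathwayr" becomes "ahar".

ahar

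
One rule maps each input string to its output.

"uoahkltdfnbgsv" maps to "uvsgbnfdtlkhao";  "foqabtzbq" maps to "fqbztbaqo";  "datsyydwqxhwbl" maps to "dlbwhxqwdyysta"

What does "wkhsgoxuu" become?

wuuxogshk

Looking at the pairs, the operation is to move the first character to the end, then reverse the string.
For "wkhsgoxuu" the result is "wuuxogshk".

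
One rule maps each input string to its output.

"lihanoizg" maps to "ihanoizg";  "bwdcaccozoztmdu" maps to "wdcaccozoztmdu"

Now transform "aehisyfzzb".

ehisyfzzb

The pattern: delete the first character.
Doing the same to "aehisyfzzb": "ehisyfzzb".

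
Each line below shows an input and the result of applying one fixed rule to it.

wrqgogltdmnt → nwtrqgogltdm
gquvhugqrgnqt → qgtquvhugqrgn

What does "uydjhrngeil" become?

Looking at the pairs, the operation is to swap the first and last characters, then move the last 2 characters to the front (rotate right by 2).
"uydjhrngeil" → "lydjhrngeiu" → "iulydjhrnge".

iulydjhrnge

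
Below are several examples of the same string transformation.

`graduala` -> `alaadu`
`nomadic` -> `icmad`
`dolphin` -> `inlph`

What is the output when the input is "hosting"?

ngsti

What's happening: delete the first 2 characters, then move the first 3 characters to the end (rotate left by 3).
On "hosting": the first step gives "sting", and the second then gives "ngsti".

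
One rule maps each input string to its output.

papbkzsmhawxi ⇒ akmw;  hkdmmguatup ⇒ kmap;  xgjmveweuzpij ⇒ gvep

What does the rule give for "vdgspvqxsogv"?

In each case the input is transformed by: keep one character in every 3, starting at position 2 (positions 2nd, 5th, 8th, ...).
Applying that to "vdgspvqxsogv" gives "dpxg".

dpxg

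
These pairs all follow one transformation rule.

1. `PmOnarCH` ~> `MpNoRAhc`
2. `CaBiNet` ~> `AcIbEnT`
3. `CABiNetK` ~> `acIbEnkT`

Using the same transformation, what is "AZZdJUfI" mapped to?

What's happening: flip the case of every letter, then swap each adjacent pair of characters (1↔2, 3↔4, ...).
On "AZZdJUfI": the first step gives "azzDjuFi", and the second then gives "zaDzujiF".

zaDzujiF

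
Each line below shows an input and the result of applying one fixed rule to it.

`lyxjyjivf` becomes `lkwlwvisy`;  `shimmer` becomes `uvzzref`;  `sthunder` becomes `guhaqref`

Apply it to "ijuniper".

whavcrev

The rule is to shift every letter 13 places forward in the alphabet (wrapping around) — i.e. ROT13, then move the first character to the end.
"ijuniper" → "vwhavcre" → "whavcrev".
(Check on "lyxjyjivf": → "ylkwlwvis" → "lkwlwvisy" ✓)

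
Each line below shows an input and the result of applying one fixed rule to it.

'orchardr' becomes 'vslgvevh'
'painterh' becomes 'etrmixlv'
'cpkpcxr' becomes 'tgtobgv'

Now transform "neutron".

Each output is the input with this applied: swap each adjacent pair of characters (1↔2, 3↔4, ...), then shift every letter 4 places forward in the alphabet (wrapping around).
Starting from "neutron": after the first operation, "entuorn"; after the second, "irxysvr".
(Check on "cpkpcxr": → "pcpkxcr" → "tgtobgv" ✓)

irxysvr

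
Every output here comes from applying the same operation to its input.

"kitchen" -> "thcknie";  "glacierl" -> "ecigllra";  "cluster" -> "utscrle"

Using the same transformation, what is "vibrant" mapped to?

barvtin

The transformation: take characters alternately from the front and the back (1st, last, 2nd, 2nd-last, ...), then move the last 3 characters to the front (rotate right by 3).
On "vibrant": the first step gives "vtinbar", and the second then gives "barvtin".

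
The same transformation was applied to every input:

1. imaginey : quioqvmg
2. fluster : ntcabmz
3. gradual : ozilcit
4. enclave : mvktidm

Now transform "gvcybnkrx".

odkgjvszf

Each output is the input with this applied: shift every letter 8 places forward in the alphabet (wrapping around).
Doing the same to "gvcybnkrx": "odkgjvszf".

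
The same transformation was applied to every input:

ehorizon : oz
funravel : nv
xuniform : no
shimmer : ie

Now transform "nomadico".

mi

The transformation: keep one character in every 3, starting at position 3 (positions 3rd, 6th, 9th, ...).
"nomadico" → "mi".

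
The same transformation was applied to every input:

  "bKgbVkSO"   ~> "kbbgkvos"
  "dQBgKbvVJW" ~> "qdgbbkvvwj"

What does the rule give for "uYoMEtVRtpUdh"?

What's happening: swap each adjacent pair of characters (1↔2, 3↔4, ...), then convert every letter to lowercase.
Starting from "uYoMEtVRtpUdh": after the first operation, "YuMotERVptdUh"; after the second, "yumotervptduh".

yumotervptduh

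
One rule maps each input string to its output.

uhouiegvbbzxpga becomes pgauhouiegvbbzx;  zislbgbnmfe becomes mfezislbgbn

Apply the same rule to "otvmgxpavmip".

What's happening: move the last 3 characters to the front (rotate right by 3).
For "otvmgxpavmip" the result is "mipotvmgxpav".

mipotvmgxpav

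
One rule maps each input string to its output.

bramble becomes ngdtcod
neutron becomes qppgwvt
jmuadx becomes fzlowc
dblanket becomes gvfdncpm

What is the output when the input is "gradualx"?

nzitcfwc

The pattern: move the last 2 characters to the front (rotate right by 2), then shift every letter 2 places forward in the alphabet (wrapping around).
Applying both steps to "gradualx": "lxgradua", then "nzitcfwc".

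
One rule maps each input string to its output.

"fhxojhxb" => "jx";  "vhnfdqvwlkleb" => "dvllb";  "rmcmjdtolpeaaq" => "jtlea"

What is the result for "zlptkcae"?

What's happening: keep every other character starting from the first (positions 1st, 3rd, 5th, ...), then delete the first 2 characters.
On "zlptkcae" that produces "ka".

ka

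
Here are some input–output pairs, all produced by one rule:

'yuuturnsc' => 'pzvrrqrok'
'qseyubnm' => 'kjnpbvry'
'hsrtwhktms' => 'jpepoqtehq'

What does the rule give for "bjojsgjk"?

Looking at the pairs, the operation is to shift every letter 3 places backward in the alphabet (wrapping around), then move the last 2 characters to the front (rotate right by 2).
Applying both steps to "bjojsgjk": "yglgpdgh", then "ghyglgpd".

ghyglgpd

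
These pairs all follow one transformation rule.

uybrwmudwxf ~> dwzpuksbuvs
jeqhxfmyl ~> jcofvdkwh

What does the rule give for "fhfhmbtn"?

The pattern: shift every letter 2 places backward in the alphabet (wrapping around), then swap the first and last characters.
So "fhfhmbtn" becomes "lfdfkzrd".

lfdfkzrd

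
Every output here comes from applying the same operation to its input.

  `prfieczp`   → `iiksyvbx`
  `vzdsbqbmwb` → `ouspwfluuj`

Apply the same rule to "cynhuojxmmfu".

vnrygfafnqhc

Each output is the input with this applied: take characters alternately from the front and the back (1st, last, 2nd, 2nd-last, ...), then shift every letter 7 places backward in the alphabet (wrapping around).
On "cynhuojxmmfu" that produces "vnrygfafnqhc".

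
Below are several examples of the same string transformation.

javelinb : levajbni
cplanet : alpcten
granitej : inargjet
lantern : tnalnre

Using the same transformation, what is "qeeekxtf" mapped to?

In each case the input is transformed by: move the last 3 characters to the front (rotate right by 3), then reverse the string.
Working it through for "qeeekxtf": intermediate "xtfqeeek", final "keeeqftx".

keeeqftx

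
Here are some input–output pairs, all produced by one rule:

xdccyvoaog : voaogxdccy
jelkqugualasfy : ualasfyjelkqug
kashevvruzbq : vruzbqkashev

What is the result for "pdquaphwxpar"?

Looking at the pairs, the operation is to swap the front and back halves of the string.
On "pdquaphwxpar" that produces "hwxparpdquap".

hwxparpdquap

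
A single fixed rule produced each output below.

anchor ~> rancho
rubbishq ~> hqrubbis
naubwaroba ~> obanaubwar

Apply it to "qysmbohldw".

ldwqysmboh

Rule — swap the front and back halves of the string, then move the first 2 characters to the end (rotate left by 2).
"qysmbohldw" → "ldwqysmboh".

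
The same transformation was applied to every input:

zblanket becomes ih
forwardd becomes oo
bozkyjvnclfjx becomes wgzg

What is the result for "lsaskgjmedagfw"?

xdbd

Looking at the pairs, the operation is to keep one character in every 3, starting at position 3 (positions 3rd, 6th, 9th, ...), then shift every letter 3 places backward in the alphabet (wrapping around).
Starting from "lsaskgjmedagfw": after the first operation, "ageg"; after the second, "xdbd".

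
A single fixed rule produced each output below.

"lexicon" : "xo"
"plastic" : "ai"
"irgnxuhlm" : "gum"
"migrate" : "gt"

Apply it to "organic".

The rule is to keep one character in every 3, starting at position 3 (positions 3rd, 6th, 9th, ...).
Applying that to "organic" gives "gi".

gi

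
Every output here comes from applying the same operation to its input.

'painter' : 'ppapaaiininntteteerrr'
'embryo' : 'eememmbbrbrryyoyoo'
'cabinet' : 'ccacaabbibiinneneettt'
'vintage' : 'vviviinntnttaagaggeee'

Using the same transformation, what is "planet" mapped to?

pplpllaananneetett

Each output is the input with this applied: repeat every character 3 times, then swap each adjacent pair of characters (1↔2, 3↔4, ...).
For "planet", step one produces "ppplllaaannneeettt"; step two turns that into "pplpllaananneetett".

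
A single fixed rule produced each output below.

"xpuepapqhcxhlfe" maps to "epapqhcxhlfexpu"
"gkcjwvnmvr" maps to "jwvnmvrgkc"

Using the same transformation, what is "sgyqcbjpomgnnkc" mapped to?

The pattern: move the first 3 characters to the end (rotate left by 3).
So "sgyqcbjpomgnnkc" becomes "qcbjpomgnnkcsgy".

qcbjpomgnnkcsgy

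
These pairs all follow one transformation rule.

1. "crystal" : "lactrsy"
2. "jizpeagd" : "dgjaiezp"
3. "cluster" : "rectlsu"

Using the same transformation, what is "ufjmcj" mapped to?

Each output is the input with this applied: move the last character to the front, then take characters alternately from the front and the back (1st, last, 2nd, 2nd-last, ...).
On "ufjmcj": the first step gives "jufjmc", and the second then gives "jcumfj".

jcumfj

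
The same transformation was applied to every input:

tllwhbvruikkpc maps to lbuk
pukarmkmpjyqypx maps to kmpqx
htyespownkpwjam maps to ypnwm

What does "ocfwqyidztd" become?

fyz

Rule — keep one character in every 3, starting at position 3 (positions 3rd, 6th, 9th, ...).
So "ocfwqyidztd" becomes "fyz".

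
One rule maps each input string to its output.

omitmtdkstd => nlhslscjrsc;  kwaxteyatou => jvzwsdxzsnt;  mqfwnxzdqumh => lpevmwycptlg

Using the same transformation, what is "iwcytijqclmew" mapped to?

The pattern: shift every letter 1 place backward in the alphabet (wrapping around).
Doing the same to "iwcytijqclmew": "hvbxshipbkldv".

hvbxshipbkldv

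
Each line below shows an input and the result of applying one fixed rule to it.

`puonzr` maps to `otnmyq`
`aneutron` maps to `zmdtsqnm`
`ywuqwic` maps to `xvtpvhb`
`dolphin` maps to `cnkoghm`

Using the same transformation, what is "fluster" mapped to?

ektrsdq

Looking at the pairs, the operation is to shift every letter 1 place backward in the alphabet (wrapping around).
So "fluster" becomes "ektrsdq".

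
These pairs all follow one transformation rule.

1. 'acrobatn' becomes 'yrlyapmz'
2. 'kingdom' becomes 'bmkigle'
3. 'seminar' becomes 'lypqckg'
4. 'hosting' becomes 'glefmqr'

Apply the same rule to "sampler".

jcpqykn

Looking at the pairs, the operation is to shift every letter 2 places backward in the alphabet (wrapping around), then move the last 3 characters to the front (rotate right by 3).
On "sampler": the first step gives "qyknjcp", and the second then gives "jcpqykn".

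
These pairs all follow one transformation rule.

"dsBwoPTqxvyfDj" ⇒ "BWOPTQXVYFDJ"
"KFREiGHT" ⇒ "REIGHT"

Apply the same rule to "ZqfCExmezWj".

FCEXMEZWJ

In each case the input is transformed by: delete the first 2 characters, then convert every letter to uppercase.
Applying that to "ZqfCExmezWj" gives "FCEXMEZWJ".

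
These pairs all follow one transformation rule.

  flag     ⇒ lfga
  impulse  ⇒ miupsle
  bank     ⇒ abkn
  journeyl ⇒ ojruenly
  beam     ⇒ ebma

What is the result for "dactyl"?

adtcly

What's happening: swap each adjacent pair of characters (1↔2, 3↔4, ...).
"dactyl" → "adtcly".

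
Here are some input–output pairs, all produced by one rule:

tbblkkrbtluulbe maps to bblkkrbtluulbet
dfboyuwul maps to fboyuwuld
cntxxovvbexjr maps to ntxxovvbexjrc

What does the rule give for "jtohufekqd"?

tohufekqdj

What's happening: move the first character to the end.
So "jtohufekqd" becomes "tohufekqdj".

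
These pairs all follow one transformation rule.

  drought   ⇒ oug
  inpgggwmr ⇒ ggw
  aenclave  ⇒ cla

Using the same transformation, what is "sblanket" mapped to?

What's happening: move the last 2 characters to the front (rotate right by 2), then keep only the last 3 characters.
"sblanket" → "etsblank" → "ank".

ank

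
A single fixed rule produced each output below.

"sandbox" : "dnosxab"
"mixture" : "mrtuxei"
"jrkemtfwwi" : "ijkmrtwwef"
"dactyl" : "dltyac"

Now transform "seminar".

What's happening: sort the characters into alphabetical order, then move the first 2 characters to the end (rotate left by 2).
On "seminar": the first step gives "aeimnrs", and the second then gives "imnrsae".

imnrsae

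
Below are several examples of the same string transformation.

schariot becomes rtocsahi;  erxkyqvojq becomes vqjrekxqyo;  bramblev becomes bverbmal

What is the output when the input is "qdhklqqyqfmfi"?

fmidqkhqlyqfq

Each output is the input with this applied: swap each adjacent pair of characters (1↔2, 3↔4, ...), then move the last 3 characters to the front (rotate right by 3).
Doing the same to "qdhklqqyqfmfi": "fmidqkhqlyqfq".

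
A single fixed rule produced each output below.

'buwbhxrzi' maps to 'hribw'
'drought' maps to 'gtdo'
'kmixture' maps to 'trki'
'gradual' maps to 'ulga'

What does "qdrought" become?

The transformation: keep every other character starting from the first (positions 1st, 3rd, 5th, ...), then move the first 2 characters to the end (rotate left by 2).
Applying both steps to "qdrought": "qruh", then "uhqr".

uhqr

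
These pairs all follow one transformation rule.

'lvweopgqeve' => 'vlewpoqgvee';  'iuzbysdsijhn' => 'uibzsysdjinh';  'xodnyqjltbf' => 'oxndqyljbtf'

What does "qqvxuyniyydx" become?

qqxvyuinyyxd

Looking at the pairs, the operation is to swap each adjacent pair of characters (1↔2, 3↔4, ...).
On "qqvxuyniyydx" that produces "qqxvyuinyyxd".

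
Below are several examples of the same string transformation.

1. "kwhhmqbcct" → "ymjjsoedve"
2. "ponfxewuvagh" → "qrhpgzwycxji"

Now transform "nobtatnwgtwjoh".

qpvdvcypvilyjq

What's happening: swap each adjacent pair of characters (1↔2, 3↔4, ...), then shift every letter 2 places forward in the alphabet (wrapping around).
Working it through for "nobtatnwgtwjoh": intermediate "ontbtawntgjwho", final "qpvdvcypvilyjq".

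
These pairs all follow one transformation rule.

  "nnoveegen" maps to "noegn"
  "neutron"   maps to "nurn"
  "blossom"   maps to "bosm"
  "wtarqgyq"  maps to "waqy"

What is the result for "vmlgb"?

Looking at the pairs, the operation is to keep every other character starting from the first (positions 1st, 3rd, 5th, ...).
Applying that to "vmlgb" gives "vlb".

vlb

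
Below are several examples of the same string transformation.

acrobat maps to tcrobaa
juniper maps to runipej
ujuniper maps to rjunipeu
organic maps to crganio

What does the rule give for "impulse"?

empulsi

What's happening: swap the first and last characters.
"impulse" → "empulsi".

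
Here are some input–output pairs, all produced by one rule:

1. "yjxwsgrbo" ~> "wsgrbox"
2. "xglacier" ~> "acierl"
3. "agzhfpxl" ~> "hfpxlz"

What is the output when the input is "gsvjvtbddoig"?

jvtbddoigv

Rule — delete the first 2 characters, then move the first character to the end.
On "gsvjvtbddoig": the first step gives "vjvtbddoig", and the second then gives "jvtbddoigv".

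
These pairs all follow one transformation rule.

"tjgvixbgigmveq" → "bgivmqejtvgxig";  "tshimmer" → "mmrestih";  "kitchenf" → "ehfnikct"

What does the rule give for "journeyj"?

enjyojru

What's happening: swap each adjacent pair of characters (1↔2, 3↔4, ...), then swap the front and back halves of the string.
Starting from "journeyj": after the first operation, "ojruenjy"; after the second, "enjyojru".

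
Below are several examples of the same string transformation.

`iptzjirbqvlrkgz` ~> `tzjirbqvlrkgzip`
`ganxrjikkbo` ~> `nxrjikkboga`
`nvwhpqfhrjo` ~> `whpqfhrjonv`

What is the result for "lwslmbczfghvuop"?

slmbczfghvuoplw

The rule is to move the first 2 characters to the end (rotate left by 2).
Doing the same to "lwslmbczfghvuop": "slmbczfghvuoplw".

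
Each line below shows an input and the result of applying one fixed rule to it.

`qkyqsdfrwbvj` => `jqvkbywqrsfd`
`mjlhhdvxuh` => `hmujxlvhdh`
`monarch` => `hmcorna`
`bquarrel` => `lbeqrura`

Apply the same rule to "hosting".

The rule is to reverse the string, then take characters alternately from the front and the back (1st, last, 2nd, 2nd-last, ...).
Starting from "hosting": after the first operation, "gnitsoh"; after the second, "ghnoist".

ghnoist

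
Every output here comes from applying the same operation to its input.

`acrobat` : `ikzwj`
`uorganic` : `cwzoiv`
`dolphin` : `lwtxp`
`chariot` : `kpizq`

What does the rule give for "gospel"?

The transformation: shift every letter 8 places forward in the alphabet (wrapping around), then delete the last 2 characters.
On "gospel": the first step gives "owaxmt", and the second then gives "owax".

owax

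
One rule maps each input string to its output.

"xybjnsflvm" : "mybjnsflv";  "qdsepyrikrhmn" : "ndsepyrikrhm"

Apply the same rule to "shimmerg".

ghimmer

Looking at the pairs, the operation is to delete the first character, then move the last character to the front.
So "shimmerg" becomes "ghimmer".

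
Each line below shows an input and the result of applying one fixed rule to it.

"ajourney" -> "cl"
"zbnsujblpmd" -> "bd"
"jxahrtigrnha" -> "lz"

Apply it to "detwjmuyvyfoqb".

fg

Rule — shift every letter 2 places forward in the alphabet (wrapping around), then keep only the first 2 characters.
"detwjmuyvyfoqb" → "fgvylowaxahqsd" → "fg".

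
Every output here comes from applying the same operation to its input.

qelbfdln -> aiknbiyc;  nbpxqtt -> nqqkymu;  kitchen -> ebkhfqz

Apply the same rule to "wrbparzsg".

The transformation: shift every letter 3 places backward in the alphabet (wrapping around), then move the last 3 characters to the front (rotate right by 3).
Starting from "wrbparzsg": after the first operation, "toymxowpd"; after the second, "wpdtoymxo".

wpdtoymxo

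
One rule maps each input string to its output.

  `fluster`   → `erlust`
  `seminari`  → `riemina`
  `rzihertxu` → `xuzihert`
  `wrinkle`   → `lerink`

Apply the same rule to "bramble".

What's happening: delete the first character, then move the last 2 characters to the front (rotate right by 2).
On "bramble": the first step gives "ramble", and the second then gives "leramb".

leramb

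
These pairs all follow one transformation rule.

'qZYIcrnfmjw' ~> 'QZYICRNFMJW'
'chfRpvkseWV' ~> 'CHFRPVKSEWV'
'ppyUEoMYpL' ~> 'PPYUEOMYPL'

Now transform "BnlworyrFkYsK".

Each output is the input with this applied: convert every letter to uppercase.
On "BnlworyrFkYsK" that produces "BNLWORYRFKYSK".

BNLWORYRFKYSK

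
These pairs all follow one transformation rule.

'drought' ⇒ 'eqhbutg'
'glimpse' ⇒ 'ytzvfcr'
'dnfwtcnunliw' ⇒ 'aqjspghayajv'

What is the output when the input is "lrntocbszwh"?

The transformation: shift every letter 13 places forward in the alphabet (wrapping around) — i.e. ROT13, then swap each adjacent pair of characters (1↔2, 3↔4, ...).
For "lrntocbszwh", step one produces "yeagbpofmju"; step two turns that into "eygapbfojmu".

eygapbfojmu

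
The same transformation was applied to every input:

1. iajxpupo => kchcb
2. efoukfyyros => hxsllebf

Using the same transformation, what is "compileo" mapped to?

cvyrb

The transformation: delete the first 3 characters, then shift every letter 13 places forward in the alphabet (wrapping around) — i.e. ROT13.
For "compileo", step one produces "pileo"; step two turns that into "cvyrb".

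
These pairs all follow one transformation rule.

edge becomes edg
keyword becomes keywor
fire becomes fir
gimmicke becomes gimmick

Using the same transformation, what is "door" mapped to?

doo

What's happening: delete the last character.
For "door" the result is "doo".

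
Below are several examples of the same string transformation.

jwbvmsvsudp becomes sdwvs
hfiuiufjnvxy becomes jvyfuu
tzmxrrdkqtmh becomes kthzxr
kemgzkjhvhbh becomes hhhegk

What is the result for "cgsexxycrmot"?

Each output is the input with this applied: keep every other character starting from the second (positions 2nd, 4th, 6th, ...), then move the first 3 characters to the end (rotate left by 3).
"cgsexxycrmot" → "gexcmt" → "cmtgex".

cmtgex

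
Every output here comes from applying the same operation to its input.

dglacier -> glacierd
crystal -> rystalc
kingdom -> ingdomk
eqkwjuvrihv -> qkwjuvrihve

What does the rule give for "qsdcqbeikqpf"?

The transformation: move the first character to the end.
So "qsdcqbeikqpf" becomes "sdcqbeikqpfq".

sdcqbeikqpfq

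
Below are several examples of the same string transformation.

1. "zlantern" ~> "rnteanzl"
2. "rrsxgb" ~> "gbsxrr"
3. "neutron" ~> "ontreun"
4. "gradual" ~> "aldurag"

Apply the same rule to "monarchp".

What's happening: reverse the string, then swap each adjacent pair of characters (1↔2, 3↔4, ...).
For "monarchp" the result is "hprcnamo".

hprcnamo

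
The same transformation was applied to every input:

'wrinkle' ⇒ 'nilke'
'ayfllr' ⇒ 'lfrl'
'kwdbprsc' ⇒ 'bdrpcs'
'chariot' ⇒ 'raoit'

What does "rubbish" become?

In each case the input is transformed by: swap each adjacent pair of characters (1↔2, 3↔4, ...), then delete the first 2 characters.
On "rubbish": the first step gives "urbbsih", and the second then gives "bbsih".

bbsih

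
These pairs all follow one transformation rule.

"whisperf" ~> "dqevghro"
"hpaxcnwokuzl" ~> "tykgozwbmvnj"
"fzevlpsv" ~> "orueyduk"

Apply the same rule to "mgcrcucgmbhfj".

geilfbqbtbfla

In each case the input is transformed by: shift every letter 1 place backward in the alphabet (wrapping around), then move the last 3 characters to the front (rotate right by 3).
On "mgcrcucgmbhfj" that produces "geilfbqbtbfla".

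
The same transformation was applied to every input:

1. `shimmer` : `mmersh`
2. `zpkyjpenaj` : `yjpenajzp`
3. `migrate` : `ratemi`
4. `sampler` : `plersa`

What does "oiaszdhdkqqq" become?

Looking at the pairs, the operation is to move the first 2 characters to the end (rotate left by 2), then delete the first character.
So "oiaszdhdkqqq" becomes "szdhdkqqqoi".
(Check on "shimmer": → "immersh" → "mmersh" ✓)

szdhdkqqqoi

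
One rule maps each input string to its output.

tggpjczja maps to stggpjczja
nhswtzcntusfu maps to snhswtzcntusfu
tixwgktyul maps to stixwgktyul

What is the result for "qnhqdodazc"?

sqnhqdodazc

What's happening: prepend "s".
So "qnhqdodazc" becomes "sqnhqdodazc".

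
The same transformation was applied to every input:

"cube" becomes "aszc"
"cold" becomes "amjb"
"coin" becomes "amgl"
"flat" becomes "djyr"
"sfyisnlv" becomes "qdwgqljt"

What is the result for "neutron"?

lcsrpml

The pattern: shift every letter 2 places backward in the alphabet (wrapping around).
So "neutron" becomes "lcsrpml".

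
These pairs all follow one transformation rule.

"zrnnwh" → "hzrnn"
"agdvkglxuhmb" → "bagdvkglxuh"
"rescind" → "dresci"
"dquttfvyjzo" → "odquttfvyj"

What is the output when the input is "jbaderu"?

ujbade

What's happening: move the last 2 characters to the front (rotate right by 2), then delete the first character.
For "jbaderu", step one produces "rujbade"; step two turns that into "ujbade".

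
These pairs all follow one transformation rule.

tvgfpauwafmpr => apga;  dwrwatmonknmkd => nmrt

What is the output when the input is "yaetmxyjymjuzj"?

yuex

The transformation: keep one character in every 3, starting at position 3 (positions 3rd, 6th, 9th, ...), then swap the front and back halves of the string.
Applying both steps to "yaetmxyjymjuzj": "exyu", then "yuex".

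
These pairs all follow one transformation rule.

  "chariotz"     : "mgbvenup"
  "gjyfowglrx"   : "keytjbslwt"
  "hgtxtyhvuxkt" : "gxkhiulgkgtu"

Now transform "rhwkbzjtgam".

In each case the input is transformed by: reverse the string, then shift every letter 13 places forward in the alphabet (wrapping around) — i.e. ROT13.
"rhwkbzjtgam" → "magtjzbkwhr" → "zntgwmoxjue".

zntgwmoxjue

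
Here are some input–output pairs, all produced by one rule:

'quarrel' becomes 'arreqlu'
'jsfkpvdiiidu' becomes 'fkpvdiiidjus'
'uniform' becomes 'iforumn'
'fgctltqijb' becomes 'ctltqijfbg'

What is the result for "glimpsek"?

Looking at the pairs, the operation is to swap the first and last characters, then move the first 2 characters to the end (rotate left by 2).
Applying both steps to "glimpsek": "klimpseg", then "impsegkl".

impsegkl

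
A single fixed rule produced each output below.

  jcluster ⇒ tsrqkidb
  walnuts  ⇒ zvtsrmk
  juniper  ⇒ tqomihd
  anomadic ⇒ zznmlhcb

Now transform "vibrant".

Each output is the input with this applied: shift every letter 1 place backward in the alphabet (wrapping around), then sort the characters into reverse alphabetical order.
Starting from "vibrant": after the first operation, "uhaqzms"; after the second, "zusqmha".

zusqmha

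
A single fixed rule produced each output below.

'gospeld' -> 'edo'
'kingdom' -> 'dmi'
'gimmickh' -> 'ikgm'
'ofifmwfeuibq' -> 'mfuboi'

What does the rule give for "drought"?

gtr

The transformation: move the first 3 characters to the end (rotate left by 3), then keep every other character starting from the second (positions 2nd, 4th, 6th, ...).
Working it through for "drought": intermediate "ughtdro", final "gtr".
(Check on "ofifmwfeuibq": → "fmwfeuibqofi" → "mfuboi" ✓)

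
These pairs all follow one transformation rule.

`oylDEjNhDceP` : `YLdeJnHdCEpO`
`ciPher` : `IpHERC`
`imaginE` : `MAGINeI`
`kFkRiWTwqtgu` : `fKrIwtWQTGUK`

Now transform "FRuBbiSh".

rUbBIsHf

The transformation: flip the case of every letter, then move the first character to the end.
Applying both steps to "FRuBbiSh": "frUbBIsH", then "rUbBIsHf".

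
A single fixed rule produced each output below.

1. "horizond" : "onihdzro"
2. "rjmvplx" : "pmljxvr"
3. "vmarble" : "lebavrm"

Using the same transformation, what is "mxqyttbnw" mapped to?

The rule is to sort the characters into reverse alphabetical order, then move the first 3 characters to the end (rotate left by 3).
Working it through for "mxqyttbnw": intermediate "yxwttqnmb", final "ttqnmbyxw".

ttqnmbyxw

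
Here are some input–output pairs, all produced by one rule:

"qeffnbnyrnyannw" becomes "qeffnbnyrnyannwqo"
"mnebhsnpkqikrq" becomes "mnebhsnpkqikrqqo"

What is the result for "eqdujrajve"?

What's happening: append "qo".
So "eqdujrajve" becomes "eqdujrajveqo".

eqdujrajveqo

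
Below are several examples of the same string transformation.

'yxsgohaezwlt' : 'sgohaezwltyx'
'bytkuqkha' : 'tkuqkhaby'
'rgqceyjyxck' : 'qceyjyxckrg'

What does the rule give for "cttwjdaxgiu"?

Each output is the input with this applied: move the first 2 characters to the end (rotate left by 2).
Doing the same to "cttwjdaxgiu": "twjdaxgiuct".

twjdaxgiuct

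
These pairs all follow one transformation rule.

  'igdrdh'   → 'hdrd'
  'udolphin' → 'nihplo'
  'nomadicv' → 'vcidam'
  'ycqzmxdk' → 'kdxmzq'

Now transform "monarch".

The rule is to delete the first 2 characters, then reverse the string.
Applying both steps to "monarch": "narch", then "hcran".

hcran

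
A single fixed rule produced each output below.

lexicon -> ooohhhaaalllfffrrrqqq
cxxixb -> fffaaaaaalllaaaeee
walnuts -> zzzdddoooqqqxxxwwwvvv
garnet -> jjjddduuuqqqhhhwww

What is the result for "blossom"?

eeeooorrrvvvvvvrrrppp

The rule is to repeat every character 3 times, then shift every letter 3 places forward in the alphabet (wrapping around).
For "blossom", step one produces "bbblllooossssssooommm"; step two turns that into "eeeooorrrvvvvvvrrrppp".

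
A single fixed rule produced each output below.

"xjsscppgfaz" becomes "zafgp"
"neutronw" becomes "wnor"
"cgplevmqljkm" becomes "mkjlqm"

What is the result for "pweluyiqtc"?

Each output is the input with this applied: take characters alternately from the front and the back (1st, last, 2nd, 2nd-last, ...), then keep every other character starting from the second (positions 2nd, 4th, 6th, ...).
For "pweluyiqtc", step one produces "pcwteqliuy"; step two turns that into "ctqiy".
(Check on "cgplevmqljkm": → "cmgkpjlleqvm" → "mkjlqm" ✓)

ctqiy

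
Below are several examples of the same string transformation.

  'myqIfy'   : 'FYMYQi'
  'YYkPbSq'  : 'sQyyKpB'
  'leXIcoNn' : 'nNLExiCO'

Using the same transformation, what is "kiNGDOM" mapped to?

In each case the input is transformed by: flip the case of every letter, then move the last 2 characters to the front (rotate right by 2).
Working it through for "kiNGDOM": intermediate "KIngdom", final "omKIngd".

omKIngd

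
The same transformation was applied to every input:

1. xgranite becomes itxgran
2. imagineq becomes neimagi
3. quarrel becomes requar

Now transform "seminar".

nasemi

The transformation: delete the last character, then move the last 2 characters to the front (rotate right by 2).
On "seminar" that produces "nasemi".
(Check on "imagineq": → "imagine" → "neimagi" ✓)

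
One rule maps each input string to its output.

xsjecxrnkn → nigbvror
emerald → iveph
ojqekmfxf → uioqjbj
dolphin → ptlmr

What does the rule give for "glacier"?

In each case the input is transformed by: delete the first 2 characters, then shift every letter 4 places forward in the alphabet (wrapping around).
"glacier" → "acier" → "egmiv".
(Check on "ojqekmfxf": → "qekmfxf" → "uioqjbj" ✓)

egmiv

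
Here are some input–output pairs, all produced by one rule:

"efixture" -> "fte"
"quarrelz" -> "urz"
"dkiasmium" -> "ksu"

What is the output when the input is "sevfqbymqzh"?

In each case the input is transformed by: keep one character in every 3, starting at position 2 (positions 2nd, 5th, 8th, ...).
So "sevfqbymqzh" becomes "eqmh".

eqmh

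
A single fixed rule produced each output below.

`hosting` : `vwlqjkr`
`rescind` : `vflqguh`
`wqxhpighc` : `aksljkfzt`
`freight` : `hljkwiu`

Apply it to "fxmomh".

Rule — move the first 2 characters to the end (rotate left by 2), then shift every letter 3 places forward in the alphabet (wrapping around).
On "fxmomh": the first step gives "momhfx", and the second then gives "prpkia".

prpkia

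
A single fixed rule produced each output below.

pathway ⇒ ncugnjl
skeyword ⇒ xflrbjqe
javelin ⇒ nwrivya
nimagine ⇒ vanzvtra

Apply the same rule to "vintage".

vigatnr

Rule — shift every letter 13 places forward in the alphabet (wrapping around) — i.e. ROT13, then swap each adjacent pair of characters (1↔2, 3↔4, ...).
On "vintage": the first step gives "ivagntr", and the second then gives "vigatnr".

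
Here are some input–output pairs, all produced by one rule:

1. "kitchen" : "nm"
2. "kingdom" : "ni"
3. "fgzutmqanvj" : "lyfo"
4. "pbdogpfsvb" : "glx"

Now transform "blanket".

Rule — keep one character in every 3, starting at position 2 (positions 2nd, 5th, 8th, ...), then shift every letter 5 places forward in the alphabet (wrapping around).
For "blanket", step one produces "lk"; step two turns that into "qp".

qp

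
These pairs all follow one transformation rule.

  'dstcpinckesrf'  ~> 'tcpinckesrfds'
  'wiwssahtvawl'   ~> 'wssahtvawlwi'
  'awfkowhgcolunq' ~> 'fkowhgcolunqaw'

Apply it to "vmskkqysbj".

The pattern: move the first 2 characters to the end (rotate left by 2).
So "vmskkqysbj" becomes "skkqysbjvm".

skkqysbjvm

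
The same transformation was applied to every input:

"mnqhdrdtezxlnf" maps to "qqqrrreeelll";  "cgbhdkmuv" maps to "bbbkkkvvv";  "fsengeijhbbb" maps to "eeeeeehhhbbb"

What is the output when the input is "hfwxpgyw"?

wwwggg

The rule is to keep one character in every 3, starting at position 3 (positions 3rd, 6th, 9th, ...), then repeat every character 3 times.
"hfwxpgyw" → "wg" → "wwwggg".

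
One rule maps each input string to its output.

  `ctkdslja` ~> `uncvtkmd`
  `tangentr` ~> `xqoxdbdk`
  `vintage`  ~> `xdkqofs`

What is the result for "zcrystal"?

bicdkvjm

Each output is the input with this applied: move the first 2 characters to the end (rotate left by 2), then shift every letter 10 places forward in the alphabet (wrapping around).
"zcrystal" → "rystalzc" → "bicdkvjm".
(Check on "vintage": → "ntagevi" → "xdkqofs" ✓)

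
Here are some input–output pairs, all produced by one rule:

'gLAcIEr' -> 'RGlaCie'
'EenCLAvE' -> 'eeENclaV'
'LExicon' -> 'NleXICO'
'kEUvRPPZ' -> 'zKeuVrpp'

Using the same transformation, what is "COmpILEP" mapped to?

pcoMPile

Rule — move the last character to the front, then flip the case of every letter.
Working it through for "COmpILEP": intermediate "PCOmpILE", final "pcoMPile".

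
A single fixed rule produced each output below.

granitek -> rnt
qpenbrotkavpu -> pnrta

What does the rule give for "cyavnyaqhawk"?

yvyqa

Looking at the pairs, the operation is to keep every other character starting from the second (positions 2nd, 4th, 6th, ...), then delete the last character.
Applying both steps to "cyavnyaqhawk": "yvyqak", then "yvyqa".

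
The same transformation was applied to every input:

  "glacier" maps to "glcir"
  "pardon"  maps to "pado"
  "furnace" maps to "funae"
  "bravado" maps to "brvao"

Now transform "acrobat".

Rule — double every character, then keep one character in every 3, starting at position 1 (positions 1st, 4th, 7th, ...).
On "acrobat" that produces "acobt".

acobt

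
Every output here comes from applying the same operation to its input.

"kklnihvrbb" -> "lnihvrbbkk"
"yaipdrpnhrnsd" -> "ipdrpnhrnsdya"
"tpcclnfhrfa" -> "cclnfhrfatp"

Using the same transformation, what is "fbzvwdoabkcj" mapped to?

In each case the input is transformed by: move the first 2 characters to the end (rotate left by 2).
"fbzvwdoabkcj" → "zvwdoabkcjfb".

zvwdoabkcjfb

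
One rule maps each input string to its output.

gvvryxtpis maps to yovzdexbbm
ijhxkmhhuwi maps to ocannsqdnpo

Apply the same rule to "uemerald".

Rule — reverse the string, then shift every letter 6 places forward in the alphabet (wrapping around).
For "uemerald", step one produces "dlaremeu"; step two turns that into "jrgxkska".

jrgxkska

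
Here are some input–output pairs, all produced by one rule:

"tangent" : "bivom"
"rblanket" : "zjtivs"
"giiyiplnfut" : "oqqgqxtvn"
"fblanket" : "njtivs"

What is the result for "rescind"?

In each case the input is transformed by: shift every letter 8 places forward in the alphabet (wrapping around), then delete the last 2 characters.
For "rescind", step one produces "zmakqvl"; step two turns that into "zmakq".
(Check on "giiyiplnfut": → "oqqgqxtvncb" → "oqqgqxtvn" ✓)

zmakq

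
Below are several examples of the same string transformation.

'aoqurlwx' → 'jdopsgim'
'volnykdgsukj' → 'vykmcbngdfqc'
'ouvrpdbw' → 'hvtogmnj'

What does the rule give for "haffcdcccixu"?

The pattern: swap the front and back halves of the string, then shift every letter 8 places backward in the alphabet (wrapping around).
Applying that to "haffcdcccixu" gives "uuuapmzsxxuv".

uuuapmzsxxuv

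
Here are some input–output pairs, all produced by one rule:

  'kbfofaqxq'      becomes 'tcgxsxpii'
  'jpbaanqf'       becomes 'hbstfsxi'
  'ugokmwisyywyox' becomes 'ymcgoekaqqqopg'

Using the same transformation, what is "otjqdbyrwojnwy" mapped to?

lgibtvjqgofbqo

Each output is the input with this applied: shift every letter 8 places backward in the alphabet (wrapping around), then swap each adjacent pair of characters (1↔2, 3↔4, ...).
Applying both steps to "otjqdbyrwojnwy": "glbivtqjogbfoq", then "lgibtvjqgofbqo".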